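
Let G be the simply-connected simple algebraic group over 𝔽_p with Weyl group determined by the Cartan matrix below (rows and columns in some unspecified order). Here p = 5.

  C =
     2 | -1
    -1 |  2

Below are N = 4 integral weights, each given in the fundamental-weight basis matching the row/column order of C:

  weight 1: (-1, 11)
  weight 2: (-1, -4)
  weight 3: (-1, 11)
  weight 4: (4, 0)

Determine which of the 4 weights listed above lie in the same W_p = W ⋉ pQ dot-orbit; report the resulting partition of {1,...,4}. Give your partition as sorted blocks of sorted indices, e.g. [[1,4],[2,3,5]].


Cartan matrix: type A_2 (|W|=6); un-permuting the 2 rows.

Alcove-folded reps (p=5, 4 weights, presented ϖ-order):

    λ_1+ρ ↦ (3, 0)
    λ_2+ρ ↦ (3, 0)
    λ_3+ρ ↦ (3, 0)
    λ_4+ρ ↦ (4, 0)

Partition of {1..4} into 2 W_5-dot-orbits:

[[1, 2, 3], [4]]


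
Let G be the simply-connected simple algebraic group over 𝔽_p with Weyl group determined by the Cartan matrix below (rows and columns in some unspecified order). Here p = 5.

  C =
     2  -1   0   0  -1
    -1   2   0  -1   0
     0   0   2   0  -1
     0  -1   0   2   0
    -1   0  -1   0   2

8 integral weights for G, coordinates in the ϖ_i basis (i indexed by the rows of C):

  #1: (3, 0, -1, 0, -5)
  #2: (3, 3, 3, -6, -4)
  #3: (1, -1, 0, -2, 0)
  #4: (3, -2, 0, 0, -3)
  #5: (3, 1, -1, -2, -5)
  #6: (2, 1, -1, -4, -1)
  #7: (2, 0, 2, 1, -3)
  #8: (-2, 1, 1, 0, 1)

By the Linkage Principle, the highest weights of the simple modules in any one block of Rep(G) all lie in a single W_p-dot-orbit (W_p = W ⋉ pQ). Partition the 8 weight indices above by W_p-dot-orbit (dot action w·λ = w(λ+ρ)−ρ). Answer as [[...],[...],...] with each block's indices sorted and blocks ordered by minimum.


Root system A_5: the 5×5 matrix C matches after relabeling.

W_5-reps of the 8 weights in Ā_5 (same 5-coord order as C):

  λ_1 → (0, 1, 3, 0, 0);  λ_2 → (0, 1, 3, 0, 0);  λ_3 → (1, 1, 1, 0, 1);  λ_4 → (1, 1, 1, 0, 1);  λ_5 → (0, 1, 3, 0, 0);  λ_6 → (2, 1, 0, 2, 0);  λ_7 → (1, 1, 1, 0, 1);  λ_8 → (1, 1, 1, 0, 1)

3 distinct reps among the 8 weights ⇒ 3 W_5-linkage classes:

[[1, 2, 5], [3, 4, 7, 8], [6]]


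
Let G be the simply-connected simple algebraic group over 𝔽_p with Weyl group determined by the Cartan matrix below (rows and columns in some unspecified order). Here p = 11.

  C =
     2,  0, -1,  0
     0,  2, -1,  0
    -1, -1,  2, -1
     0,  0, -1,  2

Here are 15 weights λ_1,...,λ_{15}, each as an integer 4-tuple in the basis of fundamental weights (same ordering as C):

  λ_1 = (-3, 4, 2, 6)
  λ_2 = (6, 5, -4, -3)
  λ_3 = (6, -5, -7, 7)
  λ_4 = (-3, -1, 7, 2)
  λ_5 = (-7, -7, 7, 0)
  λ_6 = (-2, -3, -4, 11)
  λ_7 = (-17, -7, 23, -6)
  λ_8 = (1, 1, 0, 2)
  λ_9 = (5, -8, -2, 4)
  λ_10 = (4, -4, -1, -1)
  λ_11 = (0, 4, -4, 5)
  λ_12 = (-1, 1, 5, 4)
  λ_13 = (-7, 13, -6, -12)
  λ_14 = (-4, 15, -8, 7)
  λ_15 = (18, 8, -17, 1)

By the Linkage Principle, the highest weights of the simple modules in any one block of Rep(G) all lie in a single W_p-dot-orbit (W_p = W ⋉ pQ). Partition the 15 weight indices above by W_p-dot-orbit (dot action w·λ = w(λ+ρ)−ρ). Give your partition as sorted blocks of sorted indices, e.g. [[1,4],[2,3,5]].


D_4 Cartan matrix, 4 simple roots permuted; ρ=(1,1,1,1).

Alcove-folded reps (p=11, 15 weights, presented ϖ-order):

    λ_1+ρ ↦ (2, 1, 2, 3)
    λ_2+ρ ↦ (2, 1, 2, 3)
    λ_3+ρ ↦ (2, 5, 1, 1)
    λ_4+ρ ↦ (2, 0, 0, 3)
    λ_5+ρ ↦ (2, 2, 1, 3)
    λ_6+ρ ↦ (2, 1, 2, 3)
    λ_7+ρ ↦ (2, 2, 1, 3)
    λ_8+ρ ↦ (2, 2, 1, 3)
    λ_9+ρ ↦ (2, 1, 2, 3)
    λ_10+ρ ↦ (2, 0, 0, 3)
    λ_11+ρ ↦ (2, 2, 1, 3)
    λ_12+ρ ↦ (2, 0, 0, 3)
    λ_13+ρ ↦ (2, 0, 0, 3)
    λ_14+ρ ↦ (2, 1, 2, 3)
    λ_15+ρ ↦ (2, 2, 1, 3)

Partition of {1..15} into 4 W_11-dot-orbits:

[[1, 2, 6, 9, 14], [3], [4, 10, 12, 13], [5, 7, 8, 11, 15]]


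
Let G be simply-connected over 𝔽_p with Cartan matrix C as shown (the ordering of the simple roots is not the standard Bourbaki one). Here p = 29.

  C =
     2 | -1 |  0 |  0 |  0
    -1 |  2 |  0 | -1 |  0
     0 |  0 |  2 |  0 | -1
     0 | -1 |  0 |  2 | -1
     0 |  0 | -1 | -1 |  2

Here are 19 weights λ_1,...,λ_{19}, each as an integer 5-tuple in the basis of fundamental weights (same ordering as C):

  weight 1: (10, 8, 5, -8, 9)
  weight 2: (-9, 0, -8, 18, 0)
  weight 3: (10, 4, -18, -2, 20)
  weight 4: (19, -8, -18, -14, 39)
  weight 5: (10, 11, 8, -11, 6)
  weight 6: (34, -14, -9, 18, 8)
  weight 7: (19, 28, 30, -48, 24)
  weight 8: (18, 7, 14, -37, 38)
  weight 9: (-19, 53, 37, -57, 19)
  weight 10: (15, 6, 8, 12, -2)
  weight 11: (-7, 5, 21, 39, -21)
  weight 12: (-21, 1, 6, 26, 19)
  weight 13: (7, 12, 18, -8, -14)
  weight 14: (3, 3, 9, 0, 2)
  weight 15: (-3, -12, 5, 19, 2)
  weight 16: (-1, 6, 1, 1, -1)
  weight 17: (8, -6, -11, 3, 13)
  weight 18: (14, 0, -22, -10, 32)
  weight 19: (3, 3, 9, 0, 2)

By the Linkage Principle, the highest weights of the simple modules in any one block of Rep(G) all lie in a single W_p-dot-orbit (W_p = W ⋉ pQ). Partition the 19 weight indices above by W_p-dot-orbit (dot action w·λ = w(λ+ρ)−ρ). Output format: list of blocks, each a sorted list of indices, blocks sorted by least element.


Cartan matrix: type A_5 (|W|=720); un-permuting the 5 rows.

W_29-reps of the 19 weights in Ā_29 (same 5-coord order as C):

  λ_1 → (11, 2, 6, 7, 3)
  λ_2 → (1, 7, 1, 6, 6)
  λ_3 → (4, 4, 10, 1, 3)
  λ_4 → (11, 2, 6, 7, 3)
  λ_5 → (11, 2, 6, 7, 3)
  λ_6 → (1, 7, 1, 6, 6)
  λ_7 → (0, 7, 2, 2, 0)
  λ_8 → (15, 3, 2, 1, 7)
  λ_9 → (0, 7, 2, 2, 0)
  λ_10 → (1, 7, 1, 6, 6)
  λ_11 → (11, 2, 6, 7, 3)
  λ_12 → (0, 7, 2, 2, 0)
  λ_13 → (1, 7, 1, 6, 6)
  λ_14 → (4, 4, 10, 1, 3)
  λ_15 → (11, 2, 6, 7, 3)
  λ_16 → (0, 7, 2, 2, 0)
  λ_17 → (4, 4, 10, 1, 3)
  λ_18 → (4, 4, 10, 1, 3)
  λ_19 → (4, 4, 10, 1, 3)

These 19 weights hit 5 W_29-dot-orbits; sizes (5, 4, 5, 4, 1):

[[1, 4, 5, 11, 15], [2, 6, 10, 13], [3, 14, 17, 18, 19], [7, 9, 12, 16], [8]]


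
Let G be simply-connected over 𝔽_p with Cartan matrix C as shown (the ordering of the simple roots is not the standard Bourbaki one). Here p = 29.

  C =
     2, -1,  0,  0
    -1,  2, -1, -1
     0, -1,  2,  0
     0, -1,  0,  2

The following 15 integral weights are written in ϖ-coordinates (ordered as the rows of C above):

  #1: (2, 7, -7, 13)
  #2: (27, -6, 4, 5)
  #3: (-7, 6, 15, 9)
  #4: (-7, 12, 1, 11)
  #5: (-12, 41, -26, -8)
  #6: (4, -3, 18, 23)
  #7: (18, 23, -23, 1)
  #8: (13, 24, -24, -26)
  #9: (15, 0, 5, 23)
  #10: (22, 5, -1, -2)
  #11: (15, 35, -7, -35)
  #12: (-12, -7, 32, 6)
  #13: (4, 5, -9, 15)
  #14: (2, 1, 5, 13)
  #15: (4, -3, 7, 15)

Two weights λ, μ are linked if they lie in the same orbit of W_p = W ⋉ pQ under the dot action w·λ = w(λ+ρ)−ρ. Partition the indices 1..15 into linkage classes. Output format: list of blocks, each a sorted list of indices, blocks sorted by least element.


D_4 Cartan matrix, 4 simple roots permuted; ρ=(1,1,1,1).

Alcove-folded reps (p=29, 15 weights, presented ϖ-order):

  λ_1 → (3, 2, 6, 14);  λ_2 → (23, 0, 0, 1);  λ_3 → (2, 4, 12, 6);  λ_4 → (6, 2, 2, 12);  λ_5 → (2, 4, 12, 6);  λ_6 → (12, 3, 2, 7);  λ_7 → (3, 2, 6, 14);  λ_8 → (9, 4, 0, 2);  λ_9 → (2, 4, 12, 6);  λ_10 → (23, 0, 0, 1);  λ_11 → (2, 4, 12, 6);  λ_12 → (2, 4, 12, 6);  λ_13 → (3, 2, 6, 14);  λ_14 → (3, 2, 6, 14);  λ_15 → (3, 2, 6, 14)

Linkage partition of the 15 weights (6 classes, p=29):

[[1, 7, 13, 14, 15], [2, 10], [3, 5, 9, 11, 12], [4], [6], [8]]


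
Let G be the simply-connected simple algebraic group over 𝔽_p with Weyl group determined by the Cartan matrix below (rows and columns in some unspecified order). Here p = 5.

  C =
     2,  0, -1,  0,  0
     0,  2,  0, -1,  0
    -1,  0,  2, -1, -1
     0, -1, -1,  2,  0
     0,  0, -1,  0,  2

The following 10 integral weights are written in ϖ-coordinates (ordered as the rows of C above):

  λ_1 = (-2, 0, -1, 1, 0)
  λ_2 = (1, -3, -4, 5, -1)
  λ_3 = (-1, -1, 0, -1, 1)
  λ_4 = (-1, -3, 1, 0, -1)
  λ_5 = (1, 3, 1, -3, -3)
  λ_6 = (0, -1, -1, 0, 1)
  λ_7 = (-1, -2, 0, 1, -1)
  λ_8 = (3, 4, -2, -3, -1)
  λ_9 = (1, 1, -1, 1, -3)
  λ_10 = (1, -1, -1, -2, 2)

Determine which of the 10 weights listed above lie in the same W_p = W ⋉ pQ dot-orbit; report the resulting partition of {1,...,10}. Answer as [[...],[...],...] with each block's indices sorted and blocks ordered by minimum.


Cartan matrix: type D_5 (|W|=1920); un-permuting the 5 rows.

W_5-reps of the 10 weights in Ā_5 (same 5-coord order as C):

    λ_1 → (0, 1, 1, 1, 0)
    λ_2 → (0, 1, 0, 1, 2)
    λ_3 → (0, 0, 1, 0, 2)
    λ_4 → (0, 1, 1, 1, 0)
    λ_5 → (0, 1, 1, 1, 0)
    λ_6 → (1, 0, 0, 1, 2)
    λ_7 → (0, 1, 1, 1, 0)
    λ_8 → (0, 1, 0, 1, 2)
    λ_9 → (0, 1, 1, 1, 0)
    λ_10 → (1, 0, 0, 1, 2)

4 distinct reps among the 10 weights ⇒ 4 W_5-linkage classes:

[[1, 4, 5, 7, 9], [2, 8], [3], [6, 10]]


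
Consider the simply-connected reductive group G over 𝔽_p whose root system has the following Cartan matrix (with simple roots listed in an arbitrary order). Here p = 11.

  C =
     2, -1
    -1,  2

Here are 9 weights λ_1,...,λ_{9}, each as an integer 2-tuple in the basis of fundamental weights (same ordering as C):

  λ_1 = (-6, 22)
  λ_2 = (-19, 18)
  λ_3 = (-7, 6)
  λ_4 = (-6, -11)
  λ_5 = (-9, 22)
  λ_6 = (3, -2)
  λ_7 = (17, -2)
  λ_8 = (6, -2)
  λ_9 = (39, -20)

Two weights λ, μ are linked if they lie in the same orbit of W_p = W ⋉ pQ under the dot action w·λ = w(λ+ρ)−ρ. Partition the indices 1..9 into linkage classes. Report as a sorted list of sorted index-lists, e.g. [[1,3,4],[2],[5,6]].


Type A_2, rank 2, |W|=6; reorder rows/cols to standard.

Ā_11 reps of the 9 weights (A_2, coords as presented):

  1: (6, 1) · 2: (3, 7) · 3: (6, 1) · 4: (6, 1) · 5: (3, 1) · 6: (3, 1) · 7: (4, 6) · 8: (6, 1) · 9: (3, 1)

The 9 indices split into 4 linkage classes (same alcove rep ⇔ same W_11-dot-orbit):

[[1, 3, 4, 8], [2], [5, 6, 9], [7]]


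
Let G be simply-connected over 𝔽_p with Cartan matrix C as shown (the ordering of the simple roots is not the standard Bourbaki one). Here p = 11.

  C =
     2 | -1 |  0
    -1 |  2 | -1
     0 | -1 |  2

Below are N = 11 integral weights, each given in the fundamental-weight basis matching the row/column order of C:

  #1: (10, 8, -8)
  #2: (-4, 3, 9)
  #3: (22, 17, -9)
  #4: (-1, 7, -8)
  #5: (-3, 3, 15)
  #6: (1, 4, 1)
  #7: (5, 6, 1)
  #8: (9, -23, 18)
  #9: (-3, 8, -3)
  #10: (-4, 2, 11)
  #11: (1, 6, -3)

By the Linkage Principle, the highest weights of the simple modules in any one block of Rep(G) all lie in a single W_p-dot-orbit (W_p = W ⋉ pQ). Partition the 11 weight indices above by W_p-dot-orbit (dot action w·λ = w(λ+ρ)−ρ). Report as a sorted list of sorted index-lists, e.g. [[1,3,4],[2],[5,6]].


Dynkin diagram of C (from the 4 off-diagonal −1 entries): A_3.

Each λ_j+ρ reduced to Ā_11; 3-tuples below use C's row order:

  1: (2, 0, 2);  2: (0, 1, 7);  3: (0, 1, 7);  4: (0, 1, 7);  5: (2, 5, 2);  6: (2, 5, 2);  7: (2, 5, 2);  8: (0, 1, 7);  9: (2, 5, 2);  10: (0, 1, 7);  11: (2, 5, 2)

Linkage partition of the 11 weights (3 classes, p=11):

[[1], [2, 3, 4, 8, 10], [5, 6, 7, 9, 11]]


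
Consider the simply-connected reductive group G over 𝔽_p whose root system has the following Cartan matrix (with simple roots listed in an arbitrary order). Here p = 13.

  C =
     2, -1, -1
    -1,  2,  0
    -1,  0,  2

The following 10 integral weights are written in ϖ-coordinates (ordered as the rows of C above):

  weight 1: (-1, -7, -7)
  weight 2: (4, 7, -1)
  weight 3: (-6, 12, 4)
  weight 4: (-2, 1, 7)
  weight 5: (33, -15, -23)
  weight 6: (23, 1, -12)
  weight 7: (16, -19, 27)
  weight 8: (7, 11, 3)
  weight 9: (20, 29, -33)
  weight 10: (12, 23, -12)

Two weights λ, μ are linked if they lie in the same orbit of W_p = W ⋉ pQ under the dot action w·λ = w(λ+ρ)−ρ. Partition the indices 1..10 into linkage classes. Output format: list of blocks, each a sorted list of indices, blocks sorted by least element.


C ↔ A_3 under row/col permutation; |W(A_3)| = 24.

Folding the 10 weights λ_j+ρ into Ā_13 (reps in the given 3-coord order):

    1: (0, 6, 6)
    2: (5, 8, 0)
    3: (5, 8, 0)
    4: (1, 1, 7)
    5: (1, 1, 7)
    6: (0, 11, 2)
    7: (1, 1, 7)
    8: (1, 1, 7)
    9: (1, 6, 4)
    10: (0, 11, 2)

Linkage partition of the 10 weights (5 classes, p=13):

[[1], [2, 3], [4, 5, 7, 8], [6, 10], [9]]


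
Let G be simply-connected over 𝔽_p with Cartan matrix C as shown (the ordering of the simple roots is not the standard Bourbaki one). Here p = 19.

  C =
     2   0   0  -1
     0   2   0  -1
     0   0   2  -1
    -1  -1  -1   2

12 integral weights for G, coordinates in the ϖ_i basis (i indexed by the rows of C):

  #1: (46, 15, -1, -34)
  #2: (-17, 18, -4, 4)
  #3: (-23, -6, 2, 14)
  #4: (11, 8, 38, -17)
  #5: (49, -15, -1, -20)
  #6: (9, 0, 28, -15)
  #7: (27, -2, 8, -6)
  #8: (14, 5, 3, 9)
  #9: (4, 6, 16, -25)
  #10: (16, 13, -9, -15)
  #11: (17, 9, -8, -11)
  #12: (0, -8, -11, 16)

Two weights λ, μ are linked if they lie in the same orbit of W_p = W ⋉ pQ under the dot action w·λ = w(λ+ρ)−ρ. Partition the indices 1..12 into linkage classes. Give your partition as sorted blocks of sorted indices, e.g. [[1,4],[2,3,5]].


C ↔ D_4 under row/col permutation; |W(D_4)| = 192.

Alcove-folded reps (p=19, 12 weights, presented ϖ-order):

    1: (0, 3, 9, 2)
    2: (0, 3, 9, 2)
    3: (6, 3, 5, 1)
    4: (6, 3, 5, 1)
    5: (0, 2, 12, 0)
    6: (6, 3, 5, 1)
    7: (6, 3, 5, 1)
    8: (6, 3, 5, 1)
    9: (0, 2, 12, 0)
    10: (0, 3, 9, 2)
    11: (1, 7, 10, 0)
    12: (1, 7, 10, 0)

Partition of {1..12} into 4 W_19-dot-orbits:

[[1, 2, 10], [3, 4, 6, 7, 8], [5, 9], [11, 12]]


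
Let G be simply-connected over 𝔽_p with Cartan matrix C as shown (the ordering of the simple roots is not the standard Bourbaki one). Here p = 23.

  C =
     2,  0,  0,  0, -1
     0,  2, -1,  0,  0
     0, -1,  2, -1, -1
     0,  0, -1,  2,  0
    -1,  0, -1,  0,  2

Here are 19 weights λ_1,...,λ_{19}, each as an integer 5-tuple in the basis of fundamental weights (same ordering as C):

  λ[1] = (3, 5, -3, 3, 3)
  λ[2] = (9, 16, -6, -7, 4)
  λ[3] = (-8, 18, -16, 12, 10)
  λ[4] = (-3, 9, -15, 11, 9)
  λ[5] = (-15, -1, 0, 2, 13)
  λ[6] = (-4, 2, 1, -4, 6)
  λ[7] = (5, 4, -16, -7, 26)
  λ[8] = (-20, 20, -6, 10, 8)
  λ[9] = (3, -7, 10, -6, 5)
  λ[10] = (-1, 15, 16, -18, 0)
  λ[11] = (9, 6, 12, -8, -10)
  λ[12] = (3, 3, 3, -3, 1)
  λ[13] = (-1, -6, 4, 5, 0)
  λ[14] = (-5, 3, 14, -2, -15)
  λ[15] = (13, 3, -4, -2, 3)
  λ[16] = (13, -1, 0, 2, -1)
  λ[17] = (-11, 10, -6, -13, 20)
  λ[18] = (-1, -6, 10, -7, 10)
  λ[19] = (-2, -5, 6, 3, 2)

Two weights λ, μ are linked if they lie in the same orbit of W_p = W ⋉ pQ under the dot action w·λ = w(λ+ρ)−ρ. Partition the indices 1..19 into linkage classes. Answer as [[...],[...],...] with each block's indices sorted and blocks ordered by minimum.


Root system D_5: the 5×5 matrix C matches after relabeling.

Ā_23 reps of the 19 weights (D_5, coords as presented):

  λ_1+ρ ↦ (4, 4, 2, 2, 2)
  λ_2+ρ ↦ (4, 6, 0, 5, 2)
  λ_3+ρ ↦ (4, 4, 2, 2, 2)
  λ_4+ρ ↦ (4, 4, 2, 2, 2)
  λ_5+ρ ↦ (14, 0, 1, 3, 0)
  λ_6+ρ ↦ (3, 2, 1, 2, 3)
  λ_7+ρ ↦ (4, 6, 0, 5, 2)
  λ_8+ρ ↦ (4, 4, 2, 2, 2)
  λ_9+ρ ↦ (4, 6, 0, 5, 2)
  λ_10+ρ ↦ (0, 5, 0, 6, 1)
  λ_11+ρ ↦ (1, 4, 3, 4, 2)
  λ_12+ρ ↦ (4, 4, 2, 2, 2)
  λ_13+ρ ↦ (0, 5, 0, 6, 1)
  λ_14+ρ ↦ (14, 0, 1, 3, 0)
  λ_15+ρ ↦ (14, 0, 1, 3, 0)
  λ_16+ρ ↦ (14, 0, 1, 3, 0)
  λ_17+ρ ↦ (4, 6, 0, 5, 2)
  λ_18+ρ ↦ (0, 5, 0, 6, 1)
  λ_19+ρ ↦ (1, 4, 3, 4, 2)

Partition of {1..19} into 6 W_23-dot-orbits:

[[1, 3, 4, 8, 12], [2, 7, 9, 17], [5, 14, 15, 16], [6], [10, 13, 18], [11, 19]]


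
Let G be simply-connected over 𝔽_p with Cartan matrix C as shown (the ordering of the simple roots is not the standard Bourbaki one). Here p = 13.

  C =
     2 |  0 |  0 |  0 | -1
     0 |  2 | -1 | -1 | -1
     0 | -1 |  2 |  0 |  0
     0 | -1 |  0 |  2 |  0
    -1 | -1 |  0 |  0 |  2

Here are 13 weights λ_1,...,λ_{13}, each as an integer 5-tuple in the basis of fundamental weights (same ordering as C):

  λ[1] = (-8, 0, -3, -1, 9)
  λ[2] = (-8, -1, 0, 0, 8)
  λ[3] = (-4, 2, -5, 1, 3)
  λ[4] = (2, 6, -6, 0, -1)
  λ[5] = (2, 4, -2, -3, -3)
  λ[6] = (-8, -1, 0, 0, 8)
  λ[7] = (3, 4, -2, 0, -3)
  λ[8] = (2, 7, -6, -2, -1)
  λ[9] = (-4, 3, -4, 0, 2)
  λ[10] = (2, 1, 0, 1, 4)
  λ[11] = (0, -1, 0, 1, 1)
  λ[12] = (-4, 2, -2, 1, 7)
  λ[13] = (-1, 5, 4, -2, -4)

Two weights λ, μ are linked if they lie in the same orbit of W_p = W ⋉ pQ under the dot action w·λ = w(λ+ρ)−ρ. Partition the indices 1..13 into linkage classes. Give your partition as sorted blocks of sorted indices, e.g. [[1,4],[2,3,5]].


C ↔ D_5 under row/col permutation; |W(D_5)| = 1920.

Alcove-folded reps (p=13, 13 weights, presented ϖ-order):

  [1] (7, 0, 1, 1, 2);  [2] (7, 0, 1, 1, 2);  [3] (3, 1, 3, 1, 0);  [4] (3, 2, 5, 1, 0);  [5] (1, 0, 1, 2, 2);  [6] (7, 0, 1, 1, 2);  [7] (2, 2, 1, 1, 2);  [8] (3, 2, 5, 1, 0);  [9] (3, 1, 3, 1, 0);  [10] (1, 0, 1, 2, 2);  [11] (1, 0, 1, 2, 2);  [12] (1, 0, 1, 2, 2);  [13] (3, 2, 5, 1, 0)

These 13 weights hit 5 W_13-dot-orbits; sizes (3, 2, 3, 4, 1):

[[1, 2, 6], [3, 9], [4, 8, 13], [5, 10, 11, 12], [7]]


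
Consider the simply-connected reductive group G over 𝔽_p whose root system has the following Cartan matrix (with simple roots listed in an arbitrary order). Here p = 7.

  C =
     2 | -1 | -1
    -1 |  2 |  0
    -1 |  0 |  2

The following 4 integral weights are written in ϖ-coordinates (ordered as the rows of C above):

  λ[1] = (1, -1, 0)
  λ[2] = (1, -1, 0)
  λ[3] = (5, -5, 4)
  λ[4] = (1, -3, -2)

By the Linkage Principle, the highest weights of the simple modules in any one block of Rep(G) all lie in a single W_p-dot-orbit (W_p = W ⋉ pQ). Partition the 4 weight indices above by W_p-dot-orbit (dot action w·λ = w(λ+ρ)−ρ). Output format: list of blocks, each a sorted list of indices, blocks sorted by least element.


Root system A_3: the 3×3 matrix C matches after relabeling.

Folding the 4 weights λ_j+ρ into Ā_7 (reps in the given 3-coord order):

  λ_1 → (2, 0, 1) · λ_2 → (2, 0, 1) · λ_3 → (2, 0, 1) · λ_4 → (1, 1, 0)

The 4 indices split into 2 linkage classes (same alcove rep ⇔ same W_7-dot-orbit):

[[1, 2, 3], [4]]


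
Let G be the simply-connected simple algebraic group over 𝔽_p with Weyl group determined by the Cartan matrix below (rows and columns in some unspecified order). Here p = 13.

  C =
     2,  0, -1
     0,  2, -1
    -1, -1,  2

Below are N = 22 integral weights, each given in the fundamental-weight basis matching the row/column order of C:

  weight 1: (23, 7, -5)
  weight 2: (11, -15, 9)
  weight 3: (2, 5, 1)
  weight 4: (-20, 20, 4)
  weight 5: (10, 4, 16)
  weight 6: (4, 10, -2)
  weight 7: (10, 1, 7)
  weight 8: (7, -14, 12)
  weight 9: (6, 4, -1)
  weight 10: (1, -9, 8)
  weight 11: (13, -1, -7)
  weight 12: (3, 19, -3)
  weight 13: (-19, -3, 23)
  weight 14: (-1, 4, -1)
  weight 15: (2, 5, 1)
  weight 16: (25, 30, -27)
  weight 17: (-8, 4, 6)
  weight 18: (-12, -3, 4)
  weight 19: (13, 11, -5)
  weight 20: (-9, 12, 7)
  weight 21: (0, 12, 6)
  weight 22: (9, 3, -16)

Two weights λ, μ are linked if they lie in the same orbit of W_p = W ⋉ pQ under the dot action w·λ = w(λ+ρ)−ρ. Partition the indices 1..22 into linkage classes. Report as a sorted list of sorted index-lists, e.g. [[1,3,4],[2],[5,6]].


C ↔ A_3 under row/col permutation; |W(A_3)| = 24.

λ_j+ρ reflected into Ā_13 (⟨·,θ^∨⟩≤13); 3-tuples as given:

    [1] (2, 4, 5)
    [2] (1, 1, 3)
    [3] (3, 6, 2)
    [4] (7, 5, 0)
    [5] (2, 4, 5)
    [6] (2, 8, 1)
    [7] (3, 6, 2)
    [8] (0, 5, 0)
    [9] (7, 5, 0)
    [10] (2, 8, 1)
    [11] (7, 5, 0)
    [12] (2, 4, 5)
    [13] (2, 4, 5)
    [14] (0, 5, 0)
    [15] (3, 6, 2)
    [16] (0, 5, 0)
    [17] (7, 5, 0)
    [18] (3, 6, 2)
    [19] (1, 1, 3)
    [20] (0, 5, 0)
    [21] (7, 5, 0)
    [22] (2, 8, 1)

The 22 indices split into 6 linkage classes (same alcove rep ⇔ same W_13-dot-orbit):

[[1, 5, 12, 13], [2, 19], [3, 7, 15, 18], [4, 9, 11, 17, 21], [6, 10, 22], [8, 14, 16, 20]]


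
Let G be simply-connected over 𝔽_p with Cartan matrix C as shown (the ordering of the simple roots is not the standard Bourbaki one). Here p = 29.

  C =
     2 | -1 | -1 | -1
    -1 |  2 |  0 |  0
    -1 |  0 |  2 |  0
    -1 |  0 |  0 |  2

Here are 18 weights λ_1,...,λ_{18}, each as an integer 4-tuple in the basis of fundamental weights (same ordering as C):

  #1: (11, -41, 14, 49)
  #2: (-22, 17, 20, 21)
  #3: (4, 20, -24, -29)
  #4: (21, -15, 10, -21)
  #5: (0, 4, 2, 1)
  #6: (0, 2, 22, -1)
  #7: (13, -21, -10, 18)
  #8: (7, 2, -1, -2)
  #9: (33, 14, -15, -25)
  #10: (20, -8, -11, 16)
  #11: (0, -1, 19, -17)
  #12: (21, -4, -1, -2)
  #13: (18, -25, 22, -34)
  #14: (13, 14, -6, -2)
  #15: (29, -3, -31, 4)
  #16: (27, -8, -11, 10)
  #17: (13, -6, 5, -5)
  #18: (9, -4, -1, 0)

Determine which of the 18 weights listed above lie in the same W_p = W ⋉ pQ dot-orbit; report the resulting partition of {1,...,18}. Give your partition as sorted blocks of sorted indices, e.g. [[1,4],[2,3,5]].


D_4 Cartan matrix, 4 simple roots permuted; ρ=(1,1,1,1).

λ_j+ρ reflected into Ā_29 (⟨·,θ^∨⟩≤29); 4-tuples as given:

  [1] (7, 2, 1, 8) · [2] (7, 3, 0, 1) · [3] (1, 5, 3, 2) · [4] (7, 2, 1, 8) · [5] (1, 5, 3, 2) · [6] (1, 3, 23, 0) · [7] (5, 5, 6, 4) · [8] (7, 3, 0, 1) · [9] (5, 5, 6, 4) · [10] (7, 2, 1, 8) · [11] (0, 15, 5, 1) · [12] (7, 3, 0, 1) · [13] (5, 5, 6, 4) · [14] (0, 15, 5, 1) · [15] (1, 3, 23, 0) · [16] (7, 3, 0, 1) · [17] (5, 5, 6, 4) · [18] (7, 3, 0, 1)

The 18 indices split into 6 linkage classes (same alcove rep ⇔ same W_29-dot-orbit):

[[1, 4, 10], [2, 8, 12, 16, 18], [3, 5], [6, 15], [7, 9, 13, 17], [11, 14]]


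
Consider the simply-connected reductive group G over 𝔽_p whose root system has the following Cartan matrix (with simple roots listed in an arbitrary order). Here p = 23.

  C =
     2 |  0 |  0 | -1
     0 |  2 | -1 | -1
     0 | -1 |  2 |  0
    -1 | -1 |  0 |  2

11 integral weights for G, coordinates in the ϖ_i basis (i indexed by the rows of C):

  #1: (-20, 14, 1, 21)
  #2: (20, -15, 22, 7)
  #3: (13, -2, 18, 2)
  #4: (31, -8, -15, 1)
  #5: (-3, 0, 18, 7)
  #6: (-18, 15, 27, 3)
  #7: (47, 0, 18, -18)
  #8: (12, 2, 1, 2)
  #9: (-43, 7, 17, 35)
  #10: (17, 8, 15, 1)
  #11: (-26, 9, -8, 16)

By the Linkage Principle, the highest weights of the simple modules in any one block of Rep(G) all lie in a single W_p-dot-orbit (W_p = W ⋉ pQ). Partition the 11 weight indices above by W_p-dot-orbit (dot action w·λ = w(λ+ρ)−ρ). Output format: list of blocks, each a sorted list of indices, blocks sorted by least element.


Cartan matrix: type A_4 (|W|=120); un-permuting the 4 rows.

Ā_23 reps of the 11 weights (A_4, coords as presented):

  λ_1 → (3, 1, 14, 3) · λ_2 → (0, 2, 6, 6) · λ_3 → (2, 1, 6, 2) · λ_4 → (2, 4, 5, 10) · λ_5 → (3, 1, 14, 3) · λ_6 → (13, 3, 2, 3) · λ_7 → (3, 1, 14, 3) · λ_8 → (13, 3, 2, 3) · λ_9 → (13, 3, 2, 3) · λ_10 → (2, 1, 6, 2) · λ_11 → (13, 3, 2, 3)

These 11 weights hit 5 W_23-dot-orbits; sizes (3, 1, 2, 1, 4):

[[1, 5, 7], [2], [3, 10], [4], [6, 8, 9, 11]]


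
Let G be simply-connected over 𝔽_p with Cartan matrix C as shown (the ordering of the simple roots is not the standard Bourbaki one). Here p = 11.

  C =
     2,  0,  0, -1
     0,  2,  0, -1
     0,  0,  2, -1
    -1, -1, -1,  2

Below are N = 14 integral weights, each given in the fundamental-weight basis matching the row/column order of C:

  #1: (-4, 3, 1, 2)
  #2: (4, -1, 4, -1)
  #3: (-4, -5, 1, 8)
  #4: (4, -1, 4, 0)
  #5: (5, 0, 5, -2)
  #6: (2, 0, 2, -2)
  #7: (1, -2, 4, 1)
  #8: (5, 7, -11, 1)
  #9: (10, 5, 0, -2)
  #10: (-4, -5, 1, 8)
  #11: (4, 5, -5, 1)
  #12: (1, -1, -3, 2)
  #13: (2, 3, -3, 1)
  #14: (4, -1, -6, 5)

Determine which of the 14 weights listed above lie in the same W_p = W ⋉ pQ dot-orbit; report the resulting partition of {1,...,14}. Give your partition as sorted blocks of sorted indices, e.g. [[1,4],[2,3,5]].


Root system D_4: the 4×4 matrix C matches after relabeling.

Ā_11 reps of the 14 weights (D_4, coords as presented):

  [1] (3, 4, 2, 0);  [2] (5, 0, 5, 0);  [3] (3, 4, 2, 0);  [4] (5, 0, 5, 0);  [5] (5, 0, 5, 0);  [6] (2, 0, 2, 1);  [7] (2, 1, 5, 1);  [8] (2, 0, 2, 1);  [9] (5, 0, 5, 0);  [10] (3, 4, 2, 0);  [11] (3, 4, 2, 0);  [12] (2, 0, 2, 1);  [13] (3, 4, 2, 0);  [14] (5, 0, 5, 0)

Grouping the 14 weights by Ā_11-representative: 4 linkage classes.

[[1, 3, 10, 11, 13], [2, 4, 5, 9, 14], [6, 8, 12], [7]]


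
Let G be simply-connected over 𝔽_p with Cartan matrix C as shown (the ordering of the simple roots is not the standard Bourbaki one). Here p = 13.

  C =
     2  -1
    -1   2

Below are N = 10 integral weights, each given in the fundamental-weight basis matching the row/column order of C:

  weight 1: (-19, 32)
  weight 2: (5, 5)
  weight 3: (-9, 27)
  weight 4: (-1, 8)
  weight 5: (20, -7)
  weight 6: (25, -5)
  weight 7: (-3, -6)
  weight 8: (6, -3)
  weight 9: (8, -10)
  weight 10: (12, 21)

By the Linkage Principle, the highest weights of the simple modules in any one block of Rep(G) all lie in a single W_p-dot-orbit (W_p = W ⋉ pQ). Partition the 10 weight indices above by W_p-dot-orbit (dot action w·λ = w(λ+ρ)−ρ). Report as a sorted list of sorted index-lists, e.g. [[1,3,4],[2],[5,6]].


Cartan matrix: type A_2 (|W|=6); un-permuting the 2 rows.

Folding the 10 weights λ_j+ρ into Ā_13 (reps in the given 2-coord order):

  λ_1+ρ ↦ (5, 2);  λ_2+ρ ↦ (6, 6);  λ_3+ρ ↦ (5, 2);  λ_4+ρ ↦ (0, 9);  λ_5+ρ ↦ (5, 2);  λ_6+ρ ↦ (0, 9);  λ_7+ρ ↦ (5, 2);  λ_8+ρ ↦ (5, 2);  λ_9+ρ ↦ (0, 9);  λ_10+ρ ↦ (0, 9)

The 10 indices split into 3 linkage classes (same alcove rep ⇔ same W_13-dot-orbit):

[[1, 3, 5, 7, 8], [2], [4, 6, 9, 10]]


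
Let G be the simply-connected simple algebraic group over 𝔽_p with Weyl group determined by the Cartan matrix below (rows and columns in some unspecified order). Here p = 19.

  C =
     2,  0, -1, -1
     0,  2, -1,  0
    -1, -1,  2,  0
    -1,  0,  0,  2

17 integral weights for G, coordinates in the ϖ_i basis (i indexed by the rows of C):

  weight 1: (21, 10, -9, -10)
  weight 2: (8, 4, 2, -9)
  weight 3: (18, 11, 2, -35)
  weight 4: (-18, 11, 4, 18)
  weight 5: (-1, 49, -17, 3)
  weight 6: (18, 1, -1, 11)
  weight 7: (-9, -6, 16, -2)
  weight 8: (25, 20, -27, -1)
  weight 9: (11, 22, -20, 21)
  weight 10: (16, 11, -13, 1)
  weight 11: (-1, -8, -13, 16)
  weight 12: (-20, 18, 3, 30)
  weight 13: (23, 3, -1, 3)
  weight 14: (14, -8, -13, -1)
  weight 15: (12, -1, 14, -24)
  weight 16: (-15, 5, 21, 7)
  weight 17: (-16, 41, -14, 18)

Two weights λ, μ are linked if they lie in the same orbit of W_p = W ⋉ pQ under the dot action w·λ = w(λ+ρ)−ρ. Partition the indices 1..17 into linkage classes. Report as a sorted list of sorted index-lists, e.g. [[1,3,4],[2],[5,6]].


C ↔ A_4 under row/col permutation; |W(A_4)| = 120.

Ā_19 reps of the 17 weights (A_4, coords as presented):

  [1] (5, 3, 5, 3);  [2] (1, 5, 3, 8);  [3] (0, 12, 3, 4);  [4] (5, 0, 12, 2);  [5] (0, 12, 3, 4);  [6] (5, 0, 12, 2);  [7] (1, 5, 3, 8);  [8] (5, 0, 12, 2);  [9] (0, 12, 3, 4);  [10] (5, 0, 12, 2);  [11] (5, 0, 12, 2);  [12] (0, 12, 3, 4);  [13] (6, 5, 4, 4);  [14] (0, 12, 3, 4);  [15] (6, 5, 4, 4);  [16] (5, 3, 5, 3);  [17] (6, 5, 4, 4)

The 17 indices split into 5 linkage classes (same alcove rep ⇔ same W_19-dot-orbit):

[[1, 16], [2, 7], [3, 5, 9, 12, 14], [4, 6, 8, 10, 11], [13, 15, 17]]


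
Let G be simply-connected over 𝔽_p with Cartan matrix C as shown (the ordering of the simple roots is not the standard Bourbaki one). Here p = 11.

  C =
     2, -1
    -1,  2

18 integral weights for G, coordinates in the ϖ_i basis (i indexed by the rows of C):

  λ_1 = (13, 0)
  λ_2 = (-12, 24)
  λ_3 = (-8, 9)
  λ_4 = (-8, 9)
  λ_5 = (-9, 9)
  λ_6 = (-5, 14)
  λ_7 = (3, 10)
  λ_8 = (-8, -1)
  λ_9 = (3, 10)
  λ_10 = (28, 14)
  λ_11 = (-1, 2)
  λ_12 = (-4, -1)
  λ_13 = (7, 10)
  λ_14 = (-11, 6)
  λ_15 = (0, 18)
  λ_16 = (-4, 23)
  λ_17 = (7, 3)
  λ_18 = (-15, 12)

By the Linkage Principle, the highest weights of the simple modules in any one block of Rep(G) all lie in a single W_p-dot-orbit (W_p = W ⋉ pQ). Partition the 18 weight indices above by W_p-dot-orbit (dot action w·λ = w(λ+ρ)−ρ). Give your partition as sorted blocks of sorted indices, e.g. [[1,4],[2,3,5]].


C ↔ A_2 under row/col permutation; |W(A_2)| = 6.

λ_j+ρ reflected into Ā_11 (⟨·,θ^∨⟩≤11); 2-tuples as given:

  λ_1 → (7, 3)
  λ_2 → (0, 3)
  λ_3 → (7, 3)
  λ_4 → (7, 3)
  λ_5 → (8, 2)
  λ_6 → (0, 7)
  λ_7 → (0, 7)
  λ_8 → (0, 7)
  λ_9 → (0, 7)
  λ_10 → (0, 7)
  λ_11 → (0, 3)
  λ_12 → (0, 3)
  λ_13 → (0, 3)
  λ_14 → (7, 3)
  λ_15 → (8, 2)
  λ_16 → (8, 2)
  λ_17 → (7, 3)
  λ_18 → (8, 2)

These 18 weights hit 4 W_11-dot-orbits; sizes (5, 4, 4, 5):

[[1, 3, 4, 14, 17], [2, 11, 12, 13], [5, 15, 16, 18], [6, 7, 8, 9, 10]]


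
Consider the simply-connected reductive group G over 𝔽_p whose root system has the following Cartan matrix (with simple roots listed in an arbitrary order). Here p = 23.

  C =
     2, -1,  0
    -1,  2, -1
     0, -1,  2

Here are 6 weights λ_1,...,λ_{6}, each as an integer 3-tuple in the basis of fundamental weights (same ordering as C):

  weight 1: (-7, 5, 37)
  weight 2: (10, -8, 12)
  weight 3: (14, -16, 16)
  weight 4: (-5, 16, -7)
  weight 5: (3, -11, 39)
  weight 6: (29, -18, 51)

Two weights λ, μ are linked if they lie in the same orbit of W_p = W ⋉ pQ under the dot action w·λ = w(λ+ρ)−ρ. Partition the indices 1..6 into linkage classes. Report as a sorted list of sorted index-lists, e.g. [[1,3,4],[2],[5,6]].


Root system A_3: the 3×3 matrix C matches after relabeling.

λ_j+ρ reflected into Ā_23 (⟨·,θ^∨⟩≤23); 3-tuples as given:

  λ_1+ρ ↦ (0, 15, 2)
  λ_2+ρ ↦ (4, 7, 6)
  λ_3+ρ ↦ (0, 15, 2)
  λ_4+ρ ↦ (4, 7, 6)
  λ_5+ρ ↦ (4, 7, 6)
  λ_6+ρ ↦ (4, 7, 6)

2 distinct reps among the 6 weights ⇒ 2 W_23-linkage classes:

[[1, 3], [2, 4, 5, 6]]


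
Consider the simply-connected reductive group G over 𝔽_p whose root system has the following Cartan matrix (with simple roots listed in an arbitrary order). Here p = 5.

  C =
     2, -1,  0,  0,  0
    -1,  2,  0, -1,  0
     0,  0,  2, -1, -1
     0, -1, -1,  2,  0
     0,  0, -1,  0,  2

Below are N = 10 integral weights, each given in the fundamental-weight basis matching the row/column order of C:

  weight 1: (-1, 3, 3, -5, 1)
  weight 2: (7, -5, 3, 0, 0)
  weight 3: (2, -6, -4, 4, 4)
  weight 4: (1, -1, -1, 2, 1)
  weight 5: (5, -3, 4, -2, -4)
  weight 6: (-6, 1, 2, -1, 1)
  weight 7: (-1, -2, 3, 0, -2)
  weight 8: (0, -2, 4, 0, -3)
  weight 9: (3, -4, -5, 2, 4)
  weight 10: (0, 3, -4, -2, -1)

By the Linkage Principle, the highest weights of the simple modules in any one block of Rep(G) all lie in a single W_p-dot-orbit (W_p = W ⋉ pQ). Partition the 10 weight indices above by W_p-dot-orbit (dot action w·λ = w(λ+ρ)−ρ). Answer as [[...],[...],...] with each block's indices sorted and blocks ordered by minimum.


A_5 Cartan matrix, 5 simple roots permuted; ρ=(1,1,1,1,1).

λ_j+ρ reflected into Ā_5 (⟨·,θ^∨⟩≤5); 5-tuples as given:

    λ_1 → (0, 1, 0, 3, 1)
    λ_2 → (1, 0, 3, 0, 1)
    λ_3 → (0, 0, 0, 3, 0)
    λ_4 → (0, 0, 0, 3, 0)
    λ_5 → (0, 1, 0, 1, 1)
    λ_6 → (0, 0, 0, 3, 0)
    λ_7 → (1, 0, 3, 0, 1)
    λ_8 → (1, 0, 3, 0, 1)
    λ_9 → (0, 1, 0, 3, 1)
    λ_10 → (1, 0, 3, 0, 1)

The 10 indices split into 4 linkage classes (same alcove rep ⇔ same W_5-dot-orbit):

[[1, 9], [2, 7, 8, 10], [3, 4, 6], [5]]


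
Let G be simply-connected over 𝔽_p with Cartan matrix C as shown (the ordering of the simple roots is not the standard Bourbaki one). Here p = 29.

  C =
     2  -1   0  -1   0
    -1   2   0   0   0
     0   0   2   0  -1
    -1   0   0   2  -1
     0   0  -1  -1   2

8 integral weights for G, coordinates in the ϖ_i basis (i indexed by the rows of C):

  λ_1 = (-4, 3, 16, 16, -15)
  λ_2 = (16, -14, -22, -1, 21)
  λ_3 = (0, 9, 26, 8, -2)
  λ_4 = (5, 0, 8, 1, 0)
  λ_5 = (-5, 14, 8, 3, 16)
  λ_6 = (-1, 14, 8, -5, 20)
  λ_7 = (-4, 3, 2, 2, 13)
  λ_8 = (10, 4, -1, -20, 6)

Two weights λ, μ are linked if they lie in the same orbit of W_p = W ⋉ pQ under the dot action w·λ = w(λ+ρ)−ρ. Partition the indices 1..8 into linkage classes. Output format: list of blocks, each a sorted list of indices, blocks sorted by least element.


Dynkin diagram of C (from the 8 off-diagonal −1 entries): A_5.

W_29-reps of the 8 weights in Ā_29 (same 5-coord order as C):

  λ_1 → (3, 1, 3, 0, 14) · λ_2 → (4, 3, 11, 0, 1) · λ_3 → (6, 1, 9, 2, 1) · λ_4 → (6, 1, 9, 2, 1) · λ_5 → (3, 1, 3, 0, 14) · λ_6 → (3, 1, 3, 0, 14) · λ_7 → (3, 1, 3, 0, 14) · λ_8 → (4, 3, 11, 0, 1)

The 8 indices split into 3 linkage classes (same alcove rep ⇔ same W_29-dot-orbit):

[[1, 5, 6, 7], [2, 8], [3, 4]]


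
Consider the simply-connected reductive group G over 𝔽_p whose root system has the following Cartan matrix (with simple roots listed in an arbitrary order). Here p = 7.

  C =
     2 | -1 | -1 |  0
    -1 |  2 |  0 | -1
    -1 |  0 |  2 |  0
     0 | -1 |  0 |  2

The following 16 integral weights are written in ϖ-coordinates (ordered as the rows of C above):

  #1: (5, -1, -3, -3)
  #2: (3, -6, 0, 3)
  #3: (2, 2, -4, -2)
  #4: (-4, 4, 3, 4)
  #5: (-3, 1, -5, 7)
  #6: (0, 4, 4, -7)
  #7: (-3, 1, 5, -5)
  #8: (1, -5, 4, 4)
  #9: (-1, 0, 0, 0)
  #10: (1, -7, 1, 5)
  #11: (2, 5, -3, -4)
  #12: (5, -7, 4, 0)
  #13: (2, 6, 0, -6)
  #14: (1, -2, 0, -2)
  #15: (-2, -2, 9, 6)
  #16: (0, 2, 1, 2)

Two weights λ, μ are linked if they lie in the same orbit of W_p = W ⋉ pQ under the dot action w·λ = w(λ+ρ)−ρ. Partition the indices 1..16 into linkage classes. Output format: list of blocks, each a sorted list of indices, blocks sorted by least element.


Cartan matrix: type A_4 (|W|=120); un-permuting the 4 rows.

Ā_7 reps of the 16 weights (A_4, coords as presented):

  1: (2, 2, 2, 0)
  2: (1, 3, 0, 1)
  3: (0, 2, 3, 1)
  4: (0, 2, 3, 1)
  5: (1, 3, 0, 1)
  6: (0, 1, 1, 1)
  7: (2, 2, 2, 0)
  8: (2, 2, 2, 0)
  9: (0, 1, 1, 1)
  10: (2, 2, 2, 0)
  11: (1, 3, 0, 1)
  12: (0, 1, 1, 1)
  13: (0, 2, 3, 1)
  14: (0, 1, 1, 1)
  15: (0, 1, 1, 1)
  16: (1, 3, 0, 1)

The 16 indices split into 4 linkage classes (same alcove rep ⇔ same W_7-dot-orbit):

[[1, 7, 8, 10], [2, 5, 11, 16], [3, 4, 13], [6, 9, 12, 14, 15]]


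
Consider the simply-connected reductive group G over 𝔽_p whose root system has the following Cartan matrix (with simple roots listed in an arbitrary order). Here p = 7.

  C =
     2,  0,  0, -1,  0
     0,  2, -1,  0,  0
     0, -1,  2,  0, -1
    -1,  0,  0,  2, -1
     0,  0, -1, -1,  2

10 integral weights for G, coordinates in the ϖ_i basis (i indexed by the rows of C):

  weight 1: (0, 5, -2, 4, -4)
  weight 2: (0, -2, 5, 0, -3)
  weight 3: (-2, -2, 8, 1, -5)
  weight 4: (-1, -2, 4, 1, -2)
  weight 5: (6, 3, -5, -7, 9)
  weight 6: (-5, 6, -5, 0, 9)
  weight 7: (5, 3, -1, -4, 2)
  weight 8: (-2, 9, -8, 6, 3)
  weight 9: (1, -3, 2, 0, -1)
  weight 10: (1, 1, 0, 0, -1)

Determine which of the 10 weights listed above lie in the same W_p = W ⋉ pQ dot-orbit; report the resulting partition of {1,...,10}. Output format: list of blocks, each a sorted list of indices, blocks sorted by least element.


Type A_5, rank 5, |W|=720; reorder rows/cols to standard.

W_7-reps of the 10 weights in Ā_7 (same 5-coord order as C):

    λ_1+ρ ↦ (0, 1, 3, 1, 1)
    λ_2+ρ ↦ (0, 1, 3, 1, 1)
    λ_3+ρ ↦ (0, 1, 3, 1, 1)
    λ_4+ρ ↦ (0, 1, 3, 1, 1)
    λ_5+ρ ↦ (0, 1, 0, 3, 0)
    λ_6+ρ ↦ (0, 1, 0, 3, 0)
    λ_7+ρ ↦ (0, 1, 0, 3, 0)
    λ_8+ρ ↦ (0, 1, 0, 3, 0)
    λ_9+ρ ↦ (2, 2, 1, 1, 0)
    λ_10+ρ ↦ (2, 2, 1, 1, 0)

Partition of {1..10} into 3 W_7-dot-orbits:

[[1, 2, 3, 4], [5, 6, 7, 8], [9, 10]]


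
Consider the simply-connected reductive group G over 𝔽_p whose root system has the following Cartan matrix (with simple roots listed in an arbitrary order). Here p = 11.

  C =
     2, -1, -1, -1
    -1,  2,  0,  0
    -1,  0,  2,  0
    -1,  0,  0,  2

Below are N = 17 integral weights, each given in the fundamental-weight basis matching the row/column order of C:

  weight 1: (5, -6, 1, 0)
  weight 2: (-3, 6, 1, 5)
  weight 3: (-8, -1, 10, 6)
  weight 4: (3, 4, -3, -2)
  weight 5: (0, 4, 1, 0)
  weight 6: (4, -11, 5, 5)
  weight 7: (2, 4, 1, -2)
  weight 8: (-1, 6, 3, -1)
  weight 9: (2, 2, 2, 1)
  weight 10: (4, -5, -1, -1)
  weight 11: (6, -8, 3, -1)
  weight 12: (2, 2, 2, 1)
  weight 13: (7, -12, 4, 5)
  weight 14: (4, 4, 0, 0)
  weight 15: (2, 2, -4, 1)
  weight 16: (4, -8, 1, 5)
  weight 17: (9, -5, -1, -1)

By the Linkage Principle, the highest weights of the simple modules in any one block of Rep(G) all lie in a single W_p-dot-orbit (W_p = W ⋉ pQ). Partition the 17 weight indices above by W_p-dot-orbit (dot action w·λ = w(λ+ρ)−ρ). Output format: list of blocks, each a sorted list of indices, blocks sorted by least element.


Type D_4, rank 4, |W|=192; reorder rows/cols to standard.

Folding the 17 weights λ_j+ρ into Ā_11 (reps in the given 4-coord order):

  λ_1+ρ ↦ (1, 5, 2, 1)
  λ_2+ρ ↦ (0, 5, 0, 4)
  λ_3+ρ ↦ (0, 7, 4, 0)
  λ_4+ρ ↦ (1, 5, 2, 1)
  λ_5+ρ ↦ (1, 5, 2, 1)
  λ_6+ρ ↦ (1, 4, 0, 0)
  λ_7+ρ ↦ (1, 5, 2, 1)
  λ_8+ρ ↦ (0, 7, 4, 0)
  λ_9+ρ ↦ (0, 3, 3, 2)
  λ_10+ρ ↦ (1, 4, 0, 0)
  λ_11+ρ ↦ (0, 7, 4, 0)
  λ_12+ρ ↦ (0, 3, 3, 2)
  λ_13+ρ ↦ (0, 3, 3, 2)
  λ_14+ρ ↦ (1, 4, 0, 0)
  λ_15+ρ ↦ (0, 3, 3, 2)
  λ_16+ρ ↦ (0, 5, 0, 4)
  λ_17+ρ ↦ (1, 4, 0, 0)

The 17 indices split into 5 linkage classes (same alcove rep ⇔ same W_11-dot-orbit):

[[1, 4, 5, 7], [2, 16], [3, 8, 11], [6, 10, 14, 17], [9, 12, 13, 15]]


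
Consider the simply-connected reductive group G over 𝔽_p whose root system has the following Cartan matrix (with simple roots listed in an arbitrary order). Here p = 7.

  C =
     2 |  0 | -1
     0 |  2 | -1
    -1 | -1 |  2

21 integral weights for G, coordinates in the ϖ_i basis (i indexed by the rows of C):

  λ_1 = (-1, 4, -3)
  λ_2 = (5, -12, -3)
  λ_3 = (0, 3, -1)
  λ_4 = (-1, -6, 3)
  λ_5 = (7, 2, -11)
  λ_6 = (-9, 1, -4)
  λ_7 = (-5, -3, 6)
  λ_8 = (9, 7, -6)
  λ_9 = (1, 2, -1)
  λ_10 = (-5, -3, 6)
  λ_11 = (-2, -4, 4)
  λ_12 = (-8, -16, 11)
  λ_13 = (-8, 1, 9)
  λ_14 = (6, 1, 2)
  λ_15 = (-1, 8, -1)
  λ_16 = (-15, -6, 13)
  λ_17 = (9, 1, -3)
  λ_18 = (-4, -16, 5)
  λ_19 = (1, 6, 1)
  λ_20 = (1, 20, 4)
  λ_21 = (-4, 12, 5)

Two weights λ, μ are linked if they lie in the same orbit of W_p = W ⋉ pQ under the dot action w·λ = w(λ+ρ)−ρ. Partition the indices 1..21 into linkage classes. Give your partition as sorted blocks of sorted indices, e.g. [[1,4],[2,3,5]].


Root system A_3: the 3×3 matrix C matches after relabeling.

Each λ_j+ρ reduced to Ā_7; 3-tuples below use C's row order:

  1: (2, 3, 0) · 2: (1, 4, 0) · 3: (1, 4, 0) · 4: (1, 4, 0) · 5: (1, 4, 0) · 6: (1, 3, 1) · 7: (4, 2, 1) · 8: (1, 3, 1) · 9: (2, 3, 0) · 10: (4, 2, 1) · 11: (1, 3, 1) · 12: (4, 2, 1) · 13: (2, 3, 0) · 14: (2, 3, 0) · 15: (0, 5, 2) · 16: (0, 5, 2) · 17: (4, 2, 1) · 18: (1, 3, 1) · 19: (2, 3, 0) · 20: (0, 5, 2) · 21: (1, 3, 1)

Grouping the 21 weights by Ā_7-representative: 5 linkage classes.

[[1, 9, 13, 14, 19], [2, 3, 4, 5], [6, 8, 11, 18, 21], [7, 10, 12, 17], [15, 16, 20]]


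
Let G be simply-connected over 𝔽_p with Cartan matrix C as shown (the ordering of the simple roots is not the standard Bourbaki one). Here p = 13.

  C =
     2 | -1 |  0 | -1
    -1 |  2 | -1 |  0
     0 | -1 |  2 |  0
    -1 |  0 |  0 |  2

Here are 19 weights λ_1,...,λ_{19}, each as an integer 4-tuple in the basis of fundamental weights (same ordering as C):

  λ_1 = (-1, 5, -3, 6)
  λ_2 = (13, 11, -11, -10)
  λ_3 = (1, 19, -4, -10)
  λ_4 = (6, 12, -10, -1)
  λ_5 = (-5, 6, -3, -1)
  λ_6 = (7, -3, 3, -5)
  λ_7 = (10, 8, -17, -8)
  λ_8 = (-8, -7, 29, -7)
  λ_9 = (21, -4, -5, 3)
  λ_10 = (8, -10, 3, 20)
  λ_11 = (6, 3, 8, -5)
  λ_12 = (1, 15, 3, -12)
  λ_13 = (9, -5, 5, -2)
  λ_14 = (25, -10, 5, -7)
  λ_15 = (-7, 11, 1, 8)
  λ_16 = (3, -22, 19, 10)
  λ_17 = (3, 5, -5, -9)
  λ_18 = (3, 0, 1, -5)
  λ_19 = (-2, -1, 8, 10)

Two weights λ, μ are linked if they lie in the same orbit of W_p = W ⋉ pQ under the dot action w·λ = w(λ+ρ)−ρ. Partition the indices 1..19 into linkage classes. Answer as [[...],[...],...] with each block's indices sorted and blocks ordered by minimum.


A_4 Cartan matrix, 4 simple roots permuted; ρ=(1,1,1,1).

λ_j+ρ reflected into Ā_13 (⟨·,θ^∨⟩≤13); 4-tuples as given:

  [1] (0, 4, 2, 7) · [2] (0, 1, 2, 4) · [3] (0, 4, 2, 3) · [4] (0, 4, 2, 7) · [5] (0, 1, 2, 4) · [6] (2, 2, 2, 4) · [7] (0, 4, 2, 3) · [8] (0, 4, 2, 7) · [9] (0, 4, 2, 3) · [10] (4, 0, 4, 4) · [11] (0, 4, 2, 3) · [12] (2, 2, 2, 4) · [13] (5, 4, 2, 1) · [14] (0, 4, 2, 3) · [15] (5, 4, 2, 1) · [16] (5, 4, 2, 1) · [17] (2, 2, 2, 4) · [18] (0, 1, 2, 4) · [19] (0, 1, 2, 4)

Grouping the 19 weights by Ā_13-representative: 6 linkage classes.

[[1, 4, 8], [2, 5, 18, 19], [3, 7, 9, 11, 14], [6, 12, 17], [10], [13, 15, 16]]
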